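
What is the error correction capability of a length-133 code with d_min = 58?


Correction capability = floor((d-1)/2) = floor((58-1)/2) = 28

28 errors


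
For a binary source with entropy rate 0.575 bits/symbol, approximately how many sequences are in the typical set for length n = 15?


log2|A_typical| = nH = 15 * 0.575 = 8.625, so |A_typical| ~ 2^8.625 = 3.948e+02

3.948e+02


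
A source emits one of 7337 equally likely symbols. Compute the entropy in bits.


H = log2(n) = log2(7337) = 12.841

12.841 bits


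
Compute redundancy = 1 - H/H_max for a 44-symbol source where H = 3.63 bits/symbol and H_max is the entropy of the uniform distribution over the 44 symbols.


H_max = log2(K) = log2(44) = 5.4594 bits/symbol. Redundancy = 1 - H/H_max = 1 - 3.63/5.4594 = 1 - 0.6649 = 0.3351

0.3351


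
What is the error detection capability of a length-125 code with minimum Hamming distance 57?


Detection capability = d_min - 1 = 57 - 1 = 56

56 errors


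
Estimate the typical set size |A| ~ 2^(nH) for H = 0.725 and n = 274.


log2|A_typical| = nH = 274 * 0.725 = 198.65, so |A_typical| ~ 2^198.65 = 6.304e+59

6.304e+59


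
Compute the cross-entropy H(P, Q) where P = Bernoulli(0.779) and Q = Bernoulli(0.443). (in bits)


H(P,Q) = -p*log2(q) - (1-p)*log2(1-q). -0.779*log2(0.443) = 0.915030; -0.221*log2(0.557) = 0.186579. H(P,Q) = 0.915030 + 0.186579 = 1.1016

1.1016 bits


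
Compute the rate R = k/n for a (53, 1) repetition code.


Rate = k/n = 1/53

1/53


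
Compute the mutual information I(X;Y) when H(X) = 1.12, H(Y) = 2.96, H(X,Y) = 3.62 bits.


I(X;Y) = H(X) + H(Y) - H(X,Y) = 1.12 + 2.96 - 3.62 = 0.46

0.46 bits


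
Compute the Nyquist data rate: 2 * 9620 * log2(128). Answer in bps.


Rate = 2 * B * log2(M) = 2 * 9620 * 7.0 = 134680.0

134680.0 bps


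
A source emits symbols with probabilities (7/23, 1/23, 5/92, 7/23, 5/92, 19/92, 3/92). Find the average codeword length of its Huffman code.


Huffman construction (repeatedly merge the two least-probable nodes; each merge adds 1 bit to every symbol beneath it): 3/92 + 1/23 = 7/92; 5/92 + 5/92 = 5/46; 7/92 + 5/46 = 17/92; 17/92 + 19/92 = 9/23; 7/23 + 7/23 = 14/23; 9/23 + 14/23 = 1. Resulting codeword lengths (in the order the probabilities were given): (2, 4, 4, 2, 4, 2, 4). L_avg = sum(p_i * l_i) = 7/23*2 + 1/23*4 + 5/92*4 + 7/23*2 + 5/92*4 + 19/92*2 + 3/92*4 = 109/46 = 2.3696

2.3696 bits


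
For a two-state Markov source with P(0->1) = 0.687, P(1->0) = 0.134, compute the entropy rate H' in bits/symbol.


Stationary distribution: pi_0 = p10/(p01+p10) = 0.1632, pi_1 = 0.8368. Entropy rate H' = pi_0*H(p01) + pi_1*H(p10) = 0.1632*0.8966 + 0.8368*0.5683 = 0.6219

0.6219 bits/symbol


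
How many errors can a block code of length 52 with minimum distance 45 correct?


Correction capability = floor((d-1)/2) = floor((45-1)/2) = 22

22 errors


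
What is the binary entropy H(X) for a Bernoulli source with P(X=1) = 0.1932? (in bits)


H = -p*log2(p) - (1-p)*log2(1-p). -0.1932*log2(0.1932) = 0.458238; -0.8068*log2(0.8068) = 0.249880. H = 0.458238 + 0.249880 = 0.7081

0.7081 bits


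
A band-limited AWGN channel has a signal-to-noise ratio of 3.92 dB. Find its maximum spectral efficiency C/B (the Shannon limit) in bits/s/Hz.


SNR_linear = 10^(3.92/10) = 2.466; C/B = log2(1 + SNR_linear) = log2(1 + 2.466) = 1.7933

1.7933 bits/s/Hz


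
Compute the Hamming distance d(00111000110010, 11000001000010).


Count differing positions: ^ ^ ^ ^ ^ . . ^ ^ ^ . . . . = 8 differences

8


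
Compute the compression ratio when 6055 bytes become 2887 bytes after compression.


Ratio = original / compressed = 6055 / 2887 = 2.0973

2.0973


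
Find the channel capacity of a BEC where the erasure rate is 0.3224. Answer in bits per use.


C = 1 - epsilon = 1 - 0.3224 = 0.6776

0.6776 bits


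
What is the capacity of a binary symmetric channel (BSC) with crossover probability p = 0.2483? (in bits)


H(p) = -p*log2(p) - (1-p)*log2(1-p) = -0.2483*log2(0.2483) - 0.7517*log2(0.7517) = 0.499044 + 0.309528 = 0.8086. C = 1 - H(p) = 1 - 0.8086 = 0.1914

0.1914 bits


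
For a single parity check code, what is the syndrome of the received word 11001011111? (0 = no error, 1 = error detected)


Syndrome = XOR of all bits = 1 XOR 1 XOR 0 XOR 0 XOR 1 XOR 0 XOR 1 XOR 1 XOR 1 XOR 1 XOR 1 = 0

0


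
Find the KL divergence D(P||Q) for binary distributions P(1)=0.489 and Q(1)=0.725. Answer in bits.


KL = p*log2(p/q) + (1-p)*log2((1-p)/(1-q)) = 0.489*log2(0.489/0.725) + 0.511*log2(0.511/0.275) = 0.179

0.179 bits


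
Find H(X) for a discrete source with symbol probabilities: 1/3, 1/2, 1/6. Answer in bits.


H = -sum(p_i * log2(p_i)). Terms: -(1/3)*log2(1/3) = 0.528321; -(1/2)*log2(1/2) = 0.500000; -(1/6)*log2(1/6) = 0.430827. H = 0.528321 + 0.500000 + 0.430827 = 1.4591

1.4591 bits


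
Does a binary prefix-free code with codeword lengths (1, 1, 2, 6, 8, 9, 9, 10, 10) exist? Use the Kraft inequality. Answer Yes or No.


Kraft sum = sum(2^(-l_i)) = 1.2754, need <= 1. Result: violated (a binary prefix-free code with these lengths cannot exist)

No


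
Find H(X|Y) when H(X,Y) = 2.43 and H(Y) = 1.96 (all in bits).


H(X|Y) = H(X,Y) - H(Y) = 2.43 - 1.96 = 0.47

0.47 bits


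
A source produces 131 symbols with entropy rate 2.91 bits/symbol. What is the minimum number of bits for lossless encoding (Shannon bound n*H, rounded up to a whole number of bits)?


Minimum bits >= n * H = 131 * 2.91 = 381.21, rounded up to a whole number of bits = 382

382 bits


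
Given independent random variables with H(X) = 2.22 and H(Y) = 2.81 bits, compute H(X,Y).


For independent variables, H(X,Y) = H(X) + H(Y) = 2.22 + 2.81 = 5.03

5.03 bits


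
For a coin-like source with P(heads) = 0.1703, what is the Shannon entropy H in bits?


H = -p*log2(p) - (1-p)*log2(1-p). -0.1703*log2(0.1703) = 0.434921; -0.8297*log2(0.8297) = 0.223470. H = 0.434921 + 0.223470 = 0.6584

0.6584 bits


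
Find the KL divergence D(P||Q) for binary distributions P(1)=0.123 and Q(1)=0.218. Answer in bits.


KL = p*log2(p/q) + (1-p)*log2((1-p)/(1-q)) = 0.123*log2(0.123/0.218) + 0.877*log2(0.877/0.782) = 0.0435

0.0435 bits


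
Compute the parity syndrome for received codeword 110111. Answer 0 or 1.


Syndrome = XOR of all bits = 1 XOR 1 XOR 0 XOR 1 XOR 1 XOR 1 = 1

1


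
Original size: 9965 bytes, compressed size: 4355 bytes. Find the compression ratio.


Ratio = original / compressed = 9965 / 4355 = 2.2882

2.2882


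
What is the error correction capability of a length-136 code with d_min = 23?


Correction capability = floor((d-1)/2) = floor((23-1)/2) = 11

11 errors


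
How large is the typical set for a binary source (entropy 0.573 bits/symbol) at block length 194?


log2|A_typical| = nH = 194 * 0.573 = 111.162, so |A_typical| ~ 2^111.162 = 2.905e+33

2.905e+33


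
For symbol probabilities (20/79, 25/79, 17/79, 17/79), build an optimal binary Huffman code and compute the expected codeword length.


Huffman construction (repeatedly merge the two least-probable nodes; each merge adds 1 bit to every symbol beneath it): 17/79 + 17/79 = 34/79; 20/79 + 25/79 = 45/79; 34/79 + 45/79 = 1. Resulting codeword lengths (in the order the probabilities were given): (2, 2, 2, 2). L_avg = sum(p_i * l_i) = 20/79*2 + 25/79*2 + 17/79*2 + 17/79*2 = 2

2.0 bits


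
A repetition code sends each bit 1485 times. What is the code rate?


Rate = k/n = 1/1485

1/1485


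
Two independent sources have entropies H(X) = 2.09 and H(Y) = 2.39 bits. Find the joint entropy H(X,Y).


For independent variables, H(X,Y) = H(X) + H(Y) = 2.09 + 2.39 = 4.48

4.48 bits


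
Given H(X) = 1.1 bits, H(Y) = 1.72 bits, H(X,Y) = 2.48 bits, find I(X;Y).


I(X;Y) = H(X) + H(Y) - H(X,Y) = 1.1 + 1.72 - 2.48 = 0.34

0.34 bits


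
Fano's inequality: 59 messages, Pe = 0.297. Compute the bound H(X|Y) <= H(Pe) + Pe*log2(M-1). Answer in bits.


H(Pe) = -Pe*log2(Pe) - (1-Pe)*log2(1-Pe) = -0.297*log2(0.297) - 0.703*log2(0.703) = 0.520185 + 0.357408 = 0.8776. Pe*log2(M-1) = 0.297*log2(58) = 1.739820. Bound = H(Pe) + Pe*log2(M-1) = 0.520185 + 0.357408 + 1.739820 = 2.6174

2.6174 bits


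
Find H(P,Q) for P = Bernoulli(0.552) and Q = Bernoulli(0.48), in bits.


H(P,Q) = -p*log2(q) - (1-p)*log2(1-q). -0.552*log2(0.48) = 0.584509; -0.448*log2(0.52) = 0.422651. H(P,Q) = 0.584509 + 0.422651 = 1.0072

1.0072 bits


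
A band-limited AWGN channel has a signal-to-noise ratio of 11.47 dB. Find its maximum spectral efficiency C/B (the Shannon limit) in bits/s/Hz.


SNR_linear = 10^(11.47/10) = 14.0281; C/B = log2(1 + SNR_linear) = log2(1 + 14.0281) = 3.9096

3.9096 bits/s/Hz


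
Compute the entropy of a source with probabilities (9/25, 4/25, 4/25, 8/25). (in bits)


H = -sum(p_i * log2(p_i)). Terms: -(9/25)*log2(9/25) = 0.530615; -(4/25)*log2(4/25) = 0.423017; -(4/25)*log2(4/25) = 0.423017; -(8/25)*log2(8/25) = 0.526034. H = 0.530615 + 0.423017 + 0.423017 + 0.526034 = 1.9027

1.9027 bits


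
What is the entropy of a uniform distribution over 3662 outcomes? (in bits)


H = log2(n) = log2(3662) = 11.8384

11.8384 bits


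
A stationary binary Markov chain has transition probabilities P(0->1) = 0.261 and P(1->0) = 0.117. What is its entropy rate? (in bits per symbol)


Stationary distribution: pi_0 = p10/(p01+p10) = 0.3095, pi_1 = 0.6905. Entropy rate H' = pi_0*H(p01) + pi_1*H(p10) = 0.3095*0.8283 + 0.6905*0.5207 = 0.6159

0.6159 bits/symbol


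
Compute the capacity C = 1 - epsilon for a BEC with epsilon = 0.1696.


C = 1 - epsilon = 1 - 0.1696 = 0.8304

0.8304 bits


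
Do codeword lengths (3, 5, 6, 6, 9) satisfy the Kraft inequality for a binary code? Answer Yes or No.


Kraft sum = sum(2^(-l_i)) = 0.1895, need <= 1. Result: satisfied (a binary prefix-free code with these lengths exists)

Yes


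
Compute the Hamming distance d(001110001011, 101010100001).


Count differing positions: ^ . . ^ . . ^ . ^ . ^ . = 5 differences

5


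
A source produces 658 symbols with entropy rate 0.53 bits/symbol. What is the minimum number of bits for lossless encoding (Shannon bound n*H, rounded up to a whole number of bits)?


Minimum bits >= n * H = 658 * 0.53 = 348.74, rounded up to a whole number of bits = 349

349 bits


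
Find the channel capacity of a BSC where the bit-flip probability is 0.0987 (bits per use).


H(p) = -p*log2(p) - (1-p)*log2(1-p) = -0.0987*log2(0.0987) - 0.9013*log2(0.9013) = 0.329738 + 0.135124 = 0.4649. C = 1 - H(p) = 1 - 0.4649 = 0.5351

0.5351 bits


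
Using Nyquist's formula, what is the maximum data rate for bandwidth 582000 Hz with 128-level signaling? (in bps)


Rate = 2 * B * log2(M) = 2 * 582000 * 7.0 = 8148000.0

8148000.0 bps


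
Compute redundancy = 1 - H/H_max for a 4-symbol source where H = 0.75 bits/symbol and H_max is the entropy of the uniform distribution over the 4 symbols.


H_max = log2(K) = log2(4) = 2.0 bits/symbol. Redundancy = 1 - H/H_max = 1 - 0.75/2.0 = 1 - 0.375 = 0.625

0.625


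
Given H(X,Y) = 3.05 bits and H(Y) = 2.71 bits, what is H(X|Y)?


H(X|Y) = H(X,Y) - H(Y) = 3.05 - 2.71 = 0.34

0.34 bits


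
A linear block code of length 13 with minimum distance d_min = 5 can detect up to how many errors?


Detection capability = d_min - 1 = 5 - 1 = 4

4 errors


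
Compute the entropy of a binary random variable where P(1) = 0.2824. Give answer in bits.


H = -p*log2(p) - (1-p)*log2(1-p). -0.2824*log2(0.2824) = 0.515151; -0.7176*log2(0.7176) = 0.343550. H = 0.515151 + 0.343550 = 0.8587

0.8587 bits


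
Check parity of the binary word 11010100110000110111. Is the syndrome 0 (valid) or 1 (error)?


Syndrome = XOR of all bits = 1 XOR 1 XOR 0 XOR 1 XOR 0 XOR 1 XOR 0 XOR 0 XOR 1 XOR 1 XOR 0 XOR 0 XOR 0 XOR 0 XOR 1 XOR 1 XOR 0 XOR 1 XOR 1 XOR 1 = 1

1


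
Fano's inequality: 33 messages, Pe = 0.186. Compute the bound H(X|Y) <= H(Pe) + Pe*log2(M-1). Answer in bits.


H(Pe) = -Pe*log2(Pe) - (1-Pe)*log2(1-Pe) = -0.186*log2(0.186) - 0.814*log2(0.814) = 0.451352 + 0.241676 = 0.693. Pe*log2(M-1) = 0.186*log2(32) = 0.930000. Bound = H(Pe) + Pe*log2(M-1) = 0.451352 + 0.241676 + 0.930000 = 1.623

1.623 bits


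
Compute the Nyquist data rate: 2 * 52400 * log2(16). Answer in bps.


Rate = 2 * B * log2(M) = 2 * 52400 * 4.0 = 419200.0

419200.0 bps


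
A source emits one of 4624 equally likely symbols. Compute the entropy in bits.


H = log2(n) = log2(4624) = 12.1749

12.1749 bits


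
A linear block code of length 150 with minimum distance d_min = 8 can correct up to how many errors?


Correction capability = floor((d-1)/2) = floor((8-1)/2) = 3

3 errors


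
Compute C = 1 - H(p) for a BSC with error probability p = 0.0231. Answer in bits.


H(p) = -p*log2(p) - (1-p)*log2(1-p) = -0.0231*log2(0.0231) - 0.9769*log2(0.9769) = 0.125571 + 0.032938 = 0.1585. C = 1 - H(p) = 1 - 0.1585 = 0.8415

0.8415 bits


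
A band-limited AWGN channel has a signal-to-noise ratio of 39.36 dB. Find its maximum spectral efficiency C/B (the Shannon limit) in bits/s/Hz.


SNR_linear = 10^(39.36/10) = 8629.7855; C/B = log2(1 + SNR_linear) = log2(1 + 8629.7855) = 13.0753

13.0753 bits/s/Hz


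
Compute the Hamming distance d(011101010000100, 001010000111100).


Count differing positions: . ^ . ^ ^ ^ . ^ . ^ ^ ^ . . . = 8 differences

8


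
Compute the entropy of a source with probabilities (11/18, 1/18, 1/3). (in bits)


H = -sum(p_i * log2(p_i)). Terms: -(11/18)*log2(11/18) = 0.434190; -(1/18)*log2(1/18) = 0.231663; -(1/3)*log2(1/3) = 0.528321. H = 0.434190 + 0.231663 + 0.528321 = 1.1942

1.1942 bits


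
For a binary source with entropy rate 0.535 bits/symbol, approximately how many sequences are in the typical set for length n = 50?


log2|A_typical| = nH = 50 * 0.535 = 26.75, so |A_typical| ~ 2^26.75 = 1.129e+08

1.129e+08


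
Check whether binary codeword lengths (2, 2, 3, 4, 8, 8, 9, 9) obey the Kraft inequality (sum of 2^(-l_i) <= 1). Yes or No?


Kraft sum = sum(2^(-l_i)) = 0.6992, need <= 1. Result: satisfied (a binary prefix-free code with these lengths exists)

Yes


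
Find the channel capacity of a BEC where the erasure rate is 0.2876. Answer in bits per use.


C = 1 - epsilon = 1 - 0.2876 = 0.7124

0.7124 bits


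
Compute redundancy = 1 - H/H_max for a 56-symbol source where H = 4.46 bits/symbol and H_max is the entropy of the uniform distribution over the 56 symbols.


H_max = log2(K) = log2(56) = 5.8074 bits/symbol. Redundancy = 1 - H/H_max = 1 - 4.46/5.8074 = 1 - 0.768 = 0.232

0.232


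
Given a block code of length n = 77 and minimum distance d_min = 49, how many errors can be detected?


Detection capability = d_min - 1 = 49 - 1 = 48

48 errors


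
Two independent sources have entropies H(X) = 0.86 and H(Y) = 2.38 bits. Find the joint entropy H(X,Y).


For independent variables, H(X,Y) = H(X) + H(Y) = 0.86 + 2.38 = 3.24

3.24 bits


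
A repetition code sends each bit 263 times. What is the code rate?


Rate = k/n = 1/263

1/263


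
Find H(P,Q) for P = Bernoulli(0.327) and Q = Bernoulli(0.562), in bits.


H(P,Q) = -p*log2(q) - (1-p)*log2(1-q). -0.327*log2(0.562) = 0.271854; -0.673*log2(0.438) = 0.801541. H(P,Q) = 0.271854 + 0.801541 = 1.0734

1.0734 bits


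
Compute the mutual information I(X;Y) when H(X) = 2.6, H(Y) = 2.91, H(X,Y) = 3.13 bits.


I(X;Y) = H(X) + H(Y) - H(X,Y) = 2.6 + 2.91 - 3.13 = 2.38

2.38 bits


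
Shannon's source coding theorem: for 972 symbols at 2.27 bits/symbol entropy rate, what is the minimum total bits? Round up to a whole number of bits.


Minimum bits >= n * H = 972 * 2.27 = 2206.44, rounded up to a whole number of bits = 2207

2207 bits


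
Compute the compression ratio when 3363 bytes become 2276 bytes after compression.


Ratio = original / compressed = 3363 / 2276 = 1.4776

1.4776


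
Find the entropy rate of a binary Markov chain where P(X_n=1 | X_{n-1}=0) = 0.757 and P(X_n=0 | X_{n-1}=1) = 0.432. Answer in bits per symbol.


Stationary distribution: pi_0 = p10/(p01+p10) = 0.3633, pi_1 = 0.6367. Entropy rate H' = pi_0*H(p01) + pi_1*H(p10) = 0.3633*0.8 + 0.6367*0.9866 = 0.9188

0.9188 bits/symbol


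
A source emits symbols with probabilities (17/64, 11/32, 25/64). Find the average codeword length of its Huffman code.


Huffman construction (repeatedly merge the two least-probable nodes; each merge adds 1 bit to every symbol beneath it): 17/64 + 11/32 = 39/64; 25/64 + 39/64 = 1. Resulting codeword lengths (in the order the probabilities were given): (2, 2, 1). L_avg = sum(p_i * l_i) = 17/64*2 + 11/32*2 + 25/64*1 = 103/64 = 1.6094

1.6094 bits


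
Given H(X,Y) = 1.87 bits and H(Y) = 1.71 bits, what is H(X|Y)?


H(X|Y) = H(X,Y) - H(Y) = 1.87 - 1.71 = 0.16

0.16 bits


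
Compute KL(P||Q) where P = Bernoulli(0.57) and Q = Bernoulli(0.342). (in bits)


KL = p*log2(p/q) + (1-p)*log2((1-p)/(1-q)) = 0.57*log2(0.57/0.342) + 0.43*log2(0.43/0.658) = 0.1562

0.1562 bits


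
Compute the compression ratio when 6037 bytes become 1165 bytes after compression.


Ratio = original / compressed = 6037 / 1165 = 5.182

5.182


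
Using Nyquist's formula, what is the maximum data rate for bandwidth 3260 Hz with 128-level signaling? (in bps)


Rate = 2 * B * log2(M) = 2 * 3260 * 7.0 = 45640.0

45640.0 bps


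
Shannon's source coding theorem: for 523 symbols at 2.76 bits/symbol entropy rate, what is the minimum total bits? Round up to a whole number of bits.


Minimum bits >= n * H = 523 * 2.76 = 1443.48, rounded up to a whole number of bits = 1444

1444 bits


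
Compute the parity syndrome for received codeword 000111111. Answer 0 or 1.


Syndrome = XOR of all bits = 0 XOR 0 XOR 0 XOR 1 XOR 1 XOR 1 XOR 1 XOR 1 XOR 1 = 0

0


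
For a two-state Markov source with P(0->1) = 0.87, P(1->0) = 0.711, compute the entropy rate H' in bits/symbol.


Stationary distribution: pi_0 = p10/(p01+p10) = 0.4497, pi_1 = 0.5503. Entropy rate H' = pi_0*H(p01) + pi_1*H(p10) = 0.4497*0.5574 + 0.5503*0.8674 = 0.728

0.728 bits/symbol


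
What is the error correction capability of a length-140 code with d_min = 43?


Correction capability = floor((d-1)/2) = floor((43-1)/2) = 21

21 errors


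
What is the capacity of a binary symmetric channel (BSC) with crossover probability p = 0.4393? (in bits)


H(p) = -p*log2(p) - (1-p)*log2(1-p) = -0.4393*log2(0.4393) - 0.5607*log2(0.5607) = 0.521327 + 0.468016 = 0.9893. C = 1 - H(p) = 1 - 0.9893 = 0.0107

0.0107 bits


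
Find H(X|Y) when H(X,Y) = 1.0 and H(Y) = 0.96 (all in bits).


H(X|Y) = H(X,Y) - H(Y) = 1.0 - 0.96 = 0.04

0.04 bits


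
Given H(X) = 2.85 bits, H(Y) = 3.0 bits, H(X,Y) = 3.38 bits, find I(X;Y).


I(X;Y) = H(X) + H(Y) - H(X,Y) = 2.85 + 3.0 - 3.38 = 2.47

2.47 bits


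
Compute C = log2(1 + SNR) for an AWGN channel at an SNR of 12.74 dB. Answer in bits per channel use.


SNR_linear = 10^(12.74/10) = 18.7932; C = log2(1 + SNR_linear) = log2(1 + 18.7932) = 4.3069

4.3069 bits/channel use


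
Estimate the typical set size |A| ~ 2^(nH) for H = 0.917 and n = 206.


log2|A_typical| = nH = 206 * 0.917 = 188.902, so |A_typical| ~ 2^188.902 = 7.331e+56

7.331e+56


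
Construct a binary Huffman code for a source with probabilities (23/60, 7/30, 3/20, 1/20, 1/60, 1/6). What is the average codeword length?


Huffman construction (repeatedly merge the two least-probable nodes; each merge adds 1 bit to every symbol beneath it): 1/60 + 1/20 = 1/15; 1/15 + 3/20 = 13/60; 1/6 + 13/60 = 23/60; 7/30 + 23/60 = 37/60; 23/60 + 37/60 = 1. Resulting codeword lengths (in the order the probabilities were given): (2, 2, 3, 4, 4, 2). L_avg = sum(p_i * l_i) = 23/60*2 + 7/30*2 + 3/20*3 + 1/20*4 + 1/60*4 + 1/6*2 = 137/60 = 2.2833

2.2833 bits


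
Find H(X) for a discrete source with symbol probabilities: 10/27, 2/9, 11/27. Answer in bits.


H = -sum(p_i * log2(p_i)). Terms: -(10/27)*log2(10/27) = 0.530726; -(2/9)*log2(2/9) = 0.482206; -(11/27)*log2(11/27) = 0.527778. H = 0.530726 + 0.482206 + 0.527778 = 1.5407

1.5407 bits


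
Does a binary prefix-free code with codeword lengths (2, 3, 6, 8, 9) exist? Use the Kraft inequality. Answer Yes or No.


Kraft sum = sum(2^(-l_i)) = 0.3965, need <= 1. Result: satisfied (a binary prefix-free code with these lengths exists)

Yes


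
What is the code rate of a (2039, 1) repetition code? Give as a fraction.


Rate = k/n = 1/2039

1/2039


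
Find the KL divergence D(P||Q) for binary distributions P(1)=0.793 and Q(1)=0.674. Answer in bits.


KL = p*log2(p/q) + (1-p)*log2((1-p)/(1-q)) = 0.793*log2(0.793/0.674) + 0.207*log2(0.207/0.326) = 0.0504

0.0504 bits


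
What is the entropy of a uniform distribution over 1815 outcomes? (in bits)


H = log2(n) = log2(1815) = 10.8258

10.8258 bits


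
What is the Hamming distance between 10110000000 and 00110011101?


Count differing positions: ^ . . . . . ^ ^ ^ . ^ = 5 differences

5


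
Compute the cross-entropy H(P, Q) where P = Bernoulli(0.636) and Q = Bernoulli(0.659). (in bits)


H(P,Q) = -p*log2(q) - (1-p)*log2(1-q). -0.636*log2(0.659) = 0.382649; -0.364*log2(0.341) = 0.564985. H(P,Q) = 0.382649 + 0.564985 = 0.9476

0.9476 bits


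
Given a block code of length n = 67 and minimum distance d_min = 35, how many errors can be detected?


Detection capability = d_min - 1 = 35 - 1 = 34

34 errors


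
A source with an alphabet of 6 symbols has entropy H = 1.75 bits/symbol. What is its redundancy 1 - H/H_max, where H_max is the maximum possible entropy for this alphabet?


H_max = log2(K) = log2(6) = 2.585 bits/symbol. Redundancy = 1 - H/H_max = 1 - 1.75/2.585 = 1 - 0.677 = 0.323

0.323


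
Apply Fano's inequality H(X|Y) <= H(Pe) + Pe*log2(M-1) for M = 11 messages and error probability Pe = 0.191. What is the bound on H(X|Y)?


H(Pe) = -Pe*log2(Pe) - (1-Pe)*log2(1-Pe) = -0.191*log2(0.191) - 0.809*log2(0.809) = 0.456176 + 0.247383 = 0.7036. Pe*log2(M-1) = 0.191*log2(10) = 0.634488. Bound = H(Pe) + Pe*log2(M-1) = 0.456176 + 0.247383 + 0.634488 = 1.338

1.338 bits


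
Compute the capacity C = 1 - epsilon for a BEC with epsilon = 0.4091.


C = 1 - epsilon = 1 - 0.4091 = 0.5909

0.5909 bits


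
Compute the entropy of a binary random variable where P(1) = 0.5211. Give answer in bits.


H = -p*log2(p) - (1-p)*log2(1-p). -0.5211*log2(0.5211) = 0.490026; -0.4789*log2(0.4789) = 0.508689. H = 0.490026 + 0.508689 = 0.9987

0.9987 bits


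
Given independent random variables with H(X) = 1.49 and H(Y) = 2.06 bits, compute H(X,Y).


For independent variables, H(X,Y) = H(X) + H(Y) = 1.49 + 2.06 = 3.55

3.55 bits


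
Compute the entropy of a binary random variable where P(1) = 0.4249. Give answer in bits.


H = -p*log2(p) - (1-p)*log2(1-p). -0.4249*log2(0.4249) = 0.524669; -0.5751*log2(0.5751) = 0.458996. H = 0.524669 + 0.458996 = 0.9837

0.9837 bits


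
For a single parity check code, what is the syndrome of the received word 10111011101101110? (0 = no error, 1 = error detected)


Syndrome = XOR of all bits = 1 XOR 0 XOR 1 XOR 1 XOR 1 XOR 0 XOR 1 XOR 1 XOR 1 XOR 0 XOR 1 XOR 1 XOR 0 XOR 1 XOR 1 XOR 1 XOR 0 = 0

0


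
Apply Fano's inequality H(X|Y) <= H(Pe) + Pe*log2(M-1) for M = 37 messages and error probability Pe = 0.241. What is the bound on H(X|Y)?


H(Pe) = -Pe*log2(Pe) - (1-Pe)*log2(1-Pe) = -0.241*log2(0.241) - 0.759*log2(0.759) = 0.494748 + 0.301952 = 0.7967. Pe*log2(M-1) = 0.241*log2(36) = 1.245952. Bound = H(Pe) + Pe*log2(M-1) = 0.494748 + 0.301952 + 1.245952 = 2.0427

2.0427 bits


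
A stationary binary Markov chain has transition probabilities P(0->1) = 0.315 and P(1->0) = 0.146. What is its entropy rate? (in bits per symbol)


Stationary distribution: pi_0 = p10/(p01+p10) = 0.3167, pi_1 = 0.6833. Entropy rate H' = pi_0*H(p01) + pi_1*H(p10) = 0.3167*0.8989 + 0.6833*0.5997 = 0.6945

0.6945 bits/symbol


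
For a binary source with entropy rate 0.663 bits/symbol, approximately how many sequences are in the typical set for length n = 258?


log2|A_typical| = nH = 258 * 0.663 = 171.054, so |A_typical| ~ 2^171.054 = 3.107e+51

3.107e+51


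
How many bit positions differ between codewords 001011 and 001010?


Count differing positions: . . . . . ^ = 1 differences

1


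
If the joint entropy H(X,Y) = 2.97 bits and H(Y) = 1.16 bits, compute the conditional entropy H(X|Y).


H(X|Y) = H(X,Y) - H(Y) = 2.97 - 1.16 = 1.81

1.81 bits


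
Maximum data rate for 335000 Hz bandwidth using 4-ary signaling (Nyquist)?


Rate = 2 * B * log2(M) = 2 * 335000 * 2.0 = 1340000.0

1340000.0 bps


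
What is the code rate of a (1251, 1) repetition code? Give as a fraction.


Rate = k/n = 1/1251

1/1251


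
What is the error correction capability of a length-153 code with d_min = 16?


Correction capability = floor((d-1)/2) = floor((16-1)/2) = 7

7 errors


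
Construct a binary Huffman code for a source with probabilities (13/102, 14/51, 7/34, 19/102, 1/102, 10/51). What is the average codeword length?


Huffman construction (repeatedly merge the two least-probable nodes; each merge adds 1 bit to every symbol beneath it): 1/102 + 13/102 = 7/51; 7/51 + 19/102 = 11/34; 10/51 + 7/34 = 41/102; 14/51 + 11/34 = 61/102; 41/102 + 61/102 = 1. Resulting codeword lengths (in the order the probabilities were given): (4, 2, 2, 3, 4, 2). L_avg = sum(p_i * l_i) = 13/102*4 + 14/51*2 + 7/34*2 + 19/102*3 + 1/102*4 + 10/51*2 = 251/102 = 2.4608

2.4608 bits


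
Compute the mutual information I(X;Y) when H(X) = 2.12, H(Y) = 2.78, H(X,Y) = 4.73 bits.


I(X;Y) = H(X) + H(Y) - H(X,Y) = 2.12 + 2.78 - 4.73 = 0.17

0.17 bits


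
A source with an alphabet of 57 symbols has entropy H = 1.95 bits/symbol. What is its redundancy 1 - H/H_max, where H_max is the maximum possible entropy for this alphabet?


H_max = log2(K) = log2(57) = 5.8329 bits/symbol. Redundancy = 1 - H/H_max = 1 - 1.95/5.8329 = 1 - 0.3343 = 0.6657

0.6657


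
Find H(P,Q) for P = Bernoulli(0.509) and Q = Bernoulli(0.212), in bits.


H(P,Q) = -p*log2(q) - (1-p)*log2(1-q). -0.509*log2(0.212) = 1.139073; -0.491*log2(0.788) = 0.168773. H(P,Q) = 1.139073 + 0.168773 = 1.3078

1.3078 bits


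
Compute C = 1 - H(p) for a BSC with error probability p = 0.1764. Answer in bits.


H(p) = -p*log2(p) - (1-p)*log2(1-p) = -0.1764*log2(0.1764) - 0.8236*log2(0.8236) = 0.441543 + 0.230595 = 0.6721. C = 1 - H(p) = 1 - 0.6721 = 0.3279

0.3279 bits


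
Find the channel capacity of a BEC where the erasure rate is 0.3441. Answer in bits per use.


C = 1 - epsilon = 1 - 0.3441 = 0.6559

0.6559 bits


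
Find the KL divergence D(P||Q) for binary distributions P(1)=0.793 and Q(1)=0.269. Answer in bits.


KL = p*log2(p/q) + (1-p)*log2((1-p)/(1-q)) = 0.793*log2(0.793/0.269) + 0.207*log2(0.207/0.731) = 0.8601

0.8601 bits


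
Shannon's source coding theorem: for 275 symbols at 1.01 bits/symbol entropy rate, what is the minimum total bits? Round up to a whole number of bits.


Minimum bits >= n * H = 275 * 1.01 = 277.75, rounded up to a whole number of bits = 278

278 bits


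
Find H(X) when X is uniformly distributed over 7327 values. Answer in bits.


H = log2(n) = log2(7327) = 12.839

12.839 bits


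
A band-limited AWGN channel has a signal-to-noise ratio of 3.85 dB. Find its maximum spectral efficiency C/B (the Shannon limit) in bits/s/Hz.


SNR_linear = 10^(3.85/10) = 2.4266; C/B = log2(1 + SNR_linear) = log2(1 + 2.4266) = 1.7768

1.7768 bits/s/Hz


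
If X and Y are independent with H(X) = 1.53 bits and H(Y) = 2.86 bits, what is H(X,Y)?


For independent variables, H(X,Y) = H(X) + H(Y) = 1.53 + 2.86 = 4.39

4.39 bits


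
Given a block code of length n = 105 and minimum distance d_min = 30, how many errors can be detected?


Detection capability = d_min - 1 = 30 - 1 = 29

29 errors


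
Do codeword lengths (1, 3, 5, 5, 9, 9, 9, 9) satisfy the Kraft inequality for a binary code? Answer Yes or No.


Kraft sum = sum(2^(-l_i)) = 0.6953, need <= 1. Result: satisfied (a binary prefix-free code with these lengths exists)

Yes


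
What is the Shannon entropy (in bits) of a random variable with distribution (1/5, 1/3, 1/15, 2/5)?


H = -sum(p_i * log2(p_i)). Terms: -(1/5)*log2(1/5) = 0.464386; -(1/3)*log2(1/3) = 0.528321; -(1/15)*log2(1/15) = 0.260459; -(2/5)*log2(2/5) = 0.528771. H = 0.464386 + 0.528321 + 0.260459 + 0.528771 = 1.7819

1.7819 bits


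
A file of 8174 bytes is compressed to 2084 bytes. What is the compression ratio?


Ratio = original / compressed = 8174 / 2084 = 3.9223

3.9223


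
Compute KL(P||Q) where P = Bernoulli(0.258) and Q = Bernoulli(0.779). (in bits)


KL = p*log2(p/q) + (1-p)*log2((1-p)/(1-q)) = 0.258*log2(0.258/0.779) + 0.742*log2(0.742/0.221) = 0.8852

0.8852 bits


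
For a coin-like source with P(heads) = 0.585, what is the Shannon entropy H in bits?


H = -p*log2(p) - (1-p)*log2(1-p). -0.585*log2(0.585) = 0.452493; -0.415*log2(0.415) = 0.526559. H = 0.452493 + 0.526559 = 0.9791

0.9791 bits


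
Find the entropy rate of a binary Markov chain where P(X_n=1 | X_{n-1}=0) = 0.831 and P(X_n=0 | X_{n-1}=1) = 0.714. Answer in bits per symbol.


Stationary distribution: pi_0 = p10/(p01+p10) = 0.4621, pi_1 = 0.5379. Entropy rate H' = pi_0*H(p01) + pi_1*H(p10) = 0.4621*0.6554 + 0.5379*0.8635 = 0.7673

0.7673 bits/symbol


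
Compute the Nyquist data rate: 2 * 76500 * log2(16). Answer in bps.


Rate = 2 * B * log2(M) = 2 * 76500 * 4.0 = 612000.0

612000.0 bps


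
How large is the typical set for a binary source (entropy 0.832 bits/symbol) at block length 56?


log2|A_typical| = nH = 56 * 0.832 = 46.592, so |A_typical| ~ 2^46.592 = 1.061e+14

1.061e+14


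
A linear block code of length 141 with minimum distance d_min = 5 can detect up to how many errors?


Detection capability = d_min - 1 = 5 - 1 = 4

4 errors


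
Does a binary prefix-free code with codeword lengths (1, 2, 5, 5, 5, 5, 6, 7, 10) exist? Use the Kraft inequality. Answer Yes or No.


Kraft sum = sum(2^(-l_i)) = 0.8994, need <= 1. Result: satisfied (a binary prefix-free code with these lengths exists)

Yes


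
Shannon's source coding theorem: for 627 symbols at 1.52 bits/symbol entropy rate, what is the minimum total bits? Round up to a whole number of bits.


Minimum bits >= n * H = 627 * 1.52 = 953.04, rounded up to a whole number of bits = 954

954 bits


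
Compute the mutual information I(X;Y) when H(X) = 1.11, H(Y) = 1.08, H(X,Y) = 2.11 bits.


I(X;Y) = H(X) + H(Y) - H(X,Y) = 1.11 + 1.08 - 2.11 = 0.08

0.08 bits


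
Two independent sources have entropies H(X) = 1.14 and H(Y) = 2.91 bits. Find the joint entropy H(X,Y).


For independent variables, H(X,Y) = H(X) + H(Y) = 1.14 + 2.91 = 4.05

4.05 bits


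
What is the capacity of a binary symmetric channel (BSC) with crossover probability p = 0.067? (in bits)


H(p) = -p*log2(p) - (1-p)*log2(1-p) = -0.067*log2(0.067) - 0.933*log2(0.933) = 0.261280 + 0.093348 = 0.3546. C = 1 - H(p) = 1 - 0.3546 = 0.6454

0.6454 bits


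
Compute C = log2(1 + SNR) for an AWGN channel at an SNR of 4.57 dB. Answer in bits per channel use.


SNR_linear = 10^(4.57/10) = 2.8642; C = log2(1 + SNR_linear) = log2(1 + 2.8642) = 1.9502

1.9502 bits/channel use


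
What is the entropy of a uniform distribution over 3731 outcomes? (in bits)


H = log2(n) = log2(3731) = 11.8653

11.8653 bits


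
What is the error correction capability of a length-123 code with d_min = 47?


Correction capability = floor((d-1)/2) = floor((47-1)/2) = 23

23 errors


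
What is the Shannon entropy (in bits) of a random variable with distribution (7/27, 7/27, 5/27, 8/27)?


H = -sum(p_i * log2(p_i)). Terms: -(7/27)*log2(7/27) = 0.504916; -(7/27)*log2(7/27) = 0.504916; -(5/27)*log2(5/27) = 0.450548; -(8/27)*log2(8/27) = 0.519967. H = 0.504916 + 0.504916 + 0.450548 + 0.519967 = 1.9803

1.9803 bits


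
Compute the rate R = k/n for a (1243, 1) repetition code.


Rate = k/n = 1/1243

1/1243


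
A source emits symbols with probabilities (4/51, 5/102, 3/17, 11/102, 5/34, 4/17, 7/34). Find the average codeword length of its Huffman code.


Huffman construction (repeatedly merge the two least-probable nodes; each merge adds 1 bit to every symbol beneath it): 5/102 + 4/51 = 13/102; 11/102 + 13/102 = 4/17; 5/34 + 3/17 = 11/34; 7/34 + 4/17 = 15/34; 4/17 + 11/34 = 19/34; 15/34 + 19/34 = 1. Resulting codeword lengths (in the order the probabilities were given): (4, 4, 3, 3, 3, 2, 2). L_avg = sum(p_i * l_i) = 4/51*4 + 5/102*4 + 3/17*3 + 11/102*3 + 5/34*3 + 4/17*2 + 7/34*2 = 137/51 = 2.6863

2.6863 bits


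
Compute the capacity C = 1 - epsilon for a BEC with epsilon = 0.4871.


C = 1 - epsilon = 1 - 0.4871 = 0.5129

0.5129 bits


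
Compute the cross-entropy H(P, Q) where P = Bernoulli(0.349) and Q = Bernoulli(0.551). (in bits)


H(P,Q) = -p*log2(q) - (1-p)*log2(1-q). -0.349*log2(0.551) = 0.300097; -0.651*log2(0.449) = 0.752043. H(P,Q) = 0.300097 + 0.752043 = 1.0521

1.0521 bits


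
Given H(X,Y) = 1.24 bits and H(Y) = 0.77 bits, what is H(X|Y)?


H(X|Y) = H(X,Y) - H(Y) = 1.24 - 0.77 = 0.47

0.47 bits


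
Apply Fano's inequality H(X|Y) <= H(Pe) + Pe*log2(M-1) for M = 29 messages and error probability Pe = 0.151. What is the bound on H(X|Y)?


H(Pe) = -Pe*log2(Pe) - (1-Pe)*log2(1-Pe) = -0.151*log2(0.151) - 0.849*log2(0.849) = 0.411834 + 0.200503 = 0.6123. Pe*log2(M-1) = 0.151*log2(28) = 0.725911. Bound = H(Pe) + Pe*log2(M-1) = 0.411834 + 0.200503 + 0.725911 = 1.3382

1.3382 bits


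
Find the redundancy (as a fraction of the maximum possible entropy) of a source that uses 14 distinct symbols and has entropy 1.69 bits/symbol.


H_max = log2(K) = log2(14) = 3.8074 bits/symbol. Redundancy = 1 - H/H_max = 1 - 1.69/3.8074 = 1 - 0.4439 = 0.5561

0.5561


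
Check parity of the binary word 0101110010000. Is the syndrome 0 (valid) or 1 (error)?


Syndrome = XOR of all bits = 0 XOR 1 XOR 0 XOR 1 XOR 1 XOR 1 XOR 0 XOR 0 XOR 1 XOR 0 XOR 0 XOR 0 XOR 0 = 1

1


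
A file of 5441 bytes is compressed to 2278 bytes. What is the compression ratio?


Ratio = original / compressed = 5441 / 2278 = 2.3885

2.3885


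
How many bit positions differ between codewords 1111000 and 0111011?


Count differing positions: ^ . . . . ^ ^ = 3 differences

3


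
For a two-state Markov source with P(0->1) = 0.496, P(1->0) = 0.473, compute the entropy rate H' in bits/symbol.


Stationary distribution: pi_0 = p10/(p01+p10) = 0.4881, pi_1 = 0.5119. Entropy rate H' = pi_0*H(p01) + pi_1*H(p10) = 0.4881*1.0 + 0.5119*0.9979 = 0.9989

0.9989 bits/symbol


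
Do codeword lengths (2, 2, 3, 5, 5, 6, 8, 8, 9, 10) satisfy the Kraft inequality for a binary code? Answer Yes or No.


Kraft sum = sum(2^(-l_i)) = 0.7139, need <= 1. Result: satisfied (a binary prefix-free code with these lengths exists)

Yes


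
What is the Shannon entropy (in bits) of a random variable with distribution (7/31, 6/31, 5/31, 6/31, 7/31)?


H = -sum(p_i * log2(p_i)). Terms: -(7/31)*log2(7/31) = 0.484771; -(6/31)*log2(6/31) = 0.458561; -(5/31)*log2(5/31) = 0.424559; -(6/31)*log2(6/31) = 0.458561; -(7/31)*log2(7/31) = 0.484771. H = 0.484771 + 0.458561 + 0.424559 + 0.458561 + 0.484771 = 2.3112

2.3112 bits


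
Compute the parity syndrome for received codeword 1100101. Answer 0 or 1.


Syndrome = XOR of all bits = 1 XOR 1 XOR 0 XOR 0 XOR 1 XOR 0 XOR 1 = 0

0


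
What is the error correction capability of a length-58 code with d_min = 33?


Correction capability = floor((d-1)/2) = floor((33-1)/2) = 16

16 errors


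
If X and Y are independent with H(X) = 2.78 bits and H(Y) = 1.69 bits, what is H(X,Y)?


For independent variables, H(X,Y) = H(X) + H(Y) = 2.78 + 1.69 = 4.47

4.47 bits


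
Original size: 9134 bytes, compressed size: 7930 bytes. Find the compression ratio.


Ratio = original / compressed = 9134 / 7930 = 1.1518

1.1518


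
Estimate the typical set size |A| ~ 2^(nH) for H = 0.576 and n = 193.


log2|A_typical| = nH = 193 * 0.576 = 111.168, so |A_typical| ~ 2^111.168 = 2.917e+33

2.917e+33


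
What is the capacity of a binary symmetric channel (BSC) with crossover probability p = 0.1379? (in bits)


H(p) = -p*log2(p) - (1-p)*log2(1-p) = -0.1379*log2(0.1379) - 0.8621*log2(0.8621) = 0.394160 + 0.184552 = 0.5787. C = 1 - H(p) = 1 - 0.5787 = 0.4213

0.4213 bits


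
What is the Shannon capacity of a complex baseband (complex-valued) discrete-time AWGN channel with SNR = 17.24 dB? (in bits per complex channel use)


SNR_linear = 10^(17.24/10) = 52.9663; C = log2(1 + SNR_linear) = log2(1 + 52.9663) = 5.754

5.754 bits/channel use


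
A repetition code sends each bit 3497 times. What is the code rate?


Rate = k/n = 1/3497

1/3497


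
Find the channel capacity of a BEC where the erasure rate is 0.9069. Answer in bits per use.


C = 1 - epsilon = 1 - 0.9069 = 0.0931

0.0931 bits


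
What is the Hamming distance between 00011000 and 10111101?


Count differing positions: ^ . ^ . . ^ . ^ = 4 differences

4


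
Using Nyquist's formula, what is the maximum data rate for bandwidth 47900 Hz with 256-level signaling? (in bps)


Rate = 2 * B * log2(M) = 2 * 47900 * 8.0 = 766400.0

766400.0 bps


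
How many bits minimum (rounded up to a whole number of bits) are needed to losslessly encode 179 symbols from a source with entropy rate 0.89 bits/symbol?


Minimum bits >= n * H = 179 * 0.89 = 159.31, rounded up to a whole number of bits = 160

160 bits


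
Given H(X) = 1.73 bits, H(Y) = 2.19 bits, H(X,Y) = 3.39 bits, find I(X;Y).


I(X;Y) = H(X) + H(Y) - H(X,Y) = 1.73 + 2.19 - 3.39 = 0.53

0.53 bits


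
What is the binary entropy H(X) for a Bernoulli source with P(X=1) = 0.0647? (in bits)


H = -p*log2(p) - (1-p)*log2(1-p). -0.0647*log2(0.0647) = 0.255571; -0.9353*log2(0.9353) = 0.090255. H = 0.255571 + 0.090255 = 0.3458

0.3458 bits


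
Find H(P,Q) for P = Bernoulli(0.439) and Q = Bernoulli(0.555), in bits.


H(P,Q) = -p*log2(q) - (1-p)*log2(1-q). -0.439*log2(0.555) = 0.372904; -0.561*log2(0.445) = 0.655317. H(P,Q) = 0.372904 + 0.655317 = 1.0282

1.0282 bits


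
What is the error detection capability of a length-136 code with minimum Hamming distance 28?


Detection capability = d_min - 1 = 28 - 1 = 27

27 errors


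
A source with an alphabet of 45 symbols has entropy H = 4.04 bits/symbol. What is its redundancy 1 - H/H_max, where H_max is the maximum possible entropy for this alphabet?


H_max = log2(K) = log2(45) = 5.4919 bits/symbol. Redundancy = 1 - H/H_max = 1 - 4.04/5.4919 = 1 - 0.7356 = 0.2644

0.2644


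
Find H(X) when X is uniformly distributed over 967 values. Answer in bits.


H = log2(n) = log2(967) = 9.9174

9.9174 bits


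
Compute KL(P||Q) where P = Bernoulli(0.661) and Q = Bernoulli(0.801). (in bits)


KL = p*log2(p/q) + (1-p)*log2((1-p)/(1-q)) = 0.661*log2(0.661/0.801) + 0.339*log2(0.339/0.199) = 0.0773

0.0773 bits


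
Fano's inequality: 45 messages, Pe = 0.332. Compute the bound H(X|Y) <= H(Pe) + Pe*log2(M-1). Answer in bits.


H(Pe) = -Pe*log2(Pe) - (1-Pe)*log2(1-Pe) = -0.332*log2(0.332) - 0.668*log2(0.668) = 0.528127 + 0.388829 = 0.917. Pe*log2(M-1) = 0.332*log2(44) = 1.812531. Bound = H(Pe) + Pe*log2(M-1) = 0.528127 + 0.388829 + 1.812531 = 2.7295

2.7295 bits


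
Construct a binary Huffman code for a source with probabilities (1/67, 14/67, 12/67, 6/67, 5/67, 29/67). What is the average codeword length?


Huffman construction (repeatedly merge the two least-probable nodes; each merge adds 1 bit to every symbol beneath it): 1/67 + 5/67 = 6/67; 6/67 + 6/67 = 12/67; 12/67 + 12/67 = 24/67; 14/67 + 24/67 = 38/67; 29/67 + 38/67 = 1. Resulting codeword lengths (in the order the probabilities were given): (5, 2, 3, 4, 5, 1). L_avg = sum(p_i * l_i) = 1/67*5 + 14/67*2 + 12/67*3 + 6/67*4 + 5/67*5 + 29/67*1 = 147/67 = 2.194

2.194 bits
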